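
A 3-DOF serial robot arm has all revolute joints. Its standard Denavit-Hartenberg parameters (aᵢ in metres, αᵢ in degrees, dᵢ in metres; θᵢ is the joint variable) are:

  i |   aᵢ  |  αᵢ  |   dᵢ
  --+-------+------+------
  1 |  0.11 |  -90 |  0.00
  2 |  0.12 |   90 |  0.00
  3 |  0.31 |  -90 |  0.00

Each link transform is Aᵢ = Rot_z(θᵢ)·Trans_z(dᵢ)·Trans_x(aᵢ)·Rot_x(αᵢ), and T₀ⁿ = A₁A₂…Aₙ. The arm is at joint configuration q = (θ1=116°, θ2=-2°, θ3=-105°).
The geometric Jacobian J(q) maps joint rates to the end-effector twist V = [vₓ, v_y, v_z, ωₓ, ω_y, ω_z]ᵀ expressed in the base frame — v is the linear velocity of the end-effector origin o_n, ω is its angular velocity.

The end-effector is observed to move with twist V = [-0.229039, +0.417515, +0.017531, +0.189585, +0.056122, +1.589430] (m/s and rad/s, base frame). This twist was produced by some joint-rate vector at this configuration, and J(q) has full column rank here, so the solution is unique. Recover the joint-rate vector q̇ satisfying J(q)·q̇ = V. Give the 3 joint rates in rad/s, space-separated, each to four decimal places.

o_n = [0.2035, 0.2659, 0.0014]
J₁: ẑ×o_n = [-0.2659, 0.2035, 0.0000], ω = ẑ
J2: z=[-0.8988, -0.4384, 0.0000] o=[-0.0482, 0.0989, 0.0000] → [-0.0006, 0.0012, -0.0397, -0.8988, -0.4384, 0.0000]
J3: z=[0.0153, -0.0314, 0.9994] o=[-0.1008, 0.2067, 0.0042] → [-0.0591, 0.3041, 0.0105, 0.0153, -0.0314, 0.9994]
q̇ = J⁺·V = [0.6540, -0.1950, 0.9360]

0.6540 -0.1950 0.9360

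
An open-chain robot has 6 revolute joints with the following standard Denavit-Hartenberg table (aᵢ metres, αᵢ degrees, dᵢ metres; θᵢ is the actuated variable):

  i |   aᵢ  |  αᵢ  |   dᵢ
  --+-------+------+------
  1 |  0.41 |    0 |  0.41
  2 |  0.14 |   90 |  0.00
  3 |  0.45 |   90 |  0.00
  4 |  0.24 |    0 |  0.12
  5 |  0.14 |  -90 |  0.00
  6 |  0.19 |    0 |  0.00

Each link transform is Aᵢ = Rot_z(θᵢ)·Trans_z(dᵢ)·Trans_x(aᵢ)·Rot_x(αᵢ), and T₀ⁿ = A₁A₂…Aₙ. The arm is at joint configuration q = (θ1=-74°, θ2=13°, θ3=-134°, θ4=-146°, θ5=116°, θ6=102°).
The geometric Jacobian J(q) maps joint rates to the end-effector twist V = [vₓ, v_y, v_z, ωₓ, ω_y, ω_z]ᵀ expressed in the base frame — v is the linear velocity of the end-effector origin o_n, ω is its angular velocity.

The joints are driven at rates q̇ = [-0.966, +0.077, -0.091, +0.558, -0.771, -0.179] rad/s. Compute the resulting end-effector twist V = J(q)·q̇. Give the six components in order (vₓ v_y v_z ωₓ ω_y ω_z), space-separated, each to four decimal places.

-0.1780 -0.0862 -0.0547 0.3196 -0.0691 -0.9726

o_n = [0.2513, -0.2632, 0.1211]
J₁: ẑ×o_n = [0.2632, 0.2513, -0.0000], ω = ẑ
J2: z=[0.0000, 0.0000, 1.0000] o=[0.1130, -0.3941, 0.4100] → [-0.1309, 0.1383, 0.0000, 0.0000, 0.0000, 1.0000]
J3: z=[-0.8746, -0.4848, 0.0000] o=[0.1809, -0.5166, 0.4100] → [0.1401, -0.2527, -0.1875, -0.8746, -0.4848, 0.0000]
J4: z=[-0.3487, 0.6291, 0.6947] o=[0.0293, -0.2432, 0.0863] → [0.0358, 0.1663, -0.1327, -0.3487, 0.6291, 0.6947]
J5: z=[-0.3487, 0.6291, 0.6947] o=[0.1719, -0.2235, 0.3128] → [-0.0930, -0.0117, -0.0361, -0.3487, 0.6291, 0.6947]
J6: z=[-0.9258, -0.1161, -0.3597] o=[0.1923, -0.1159, 0.2256] → [-0.0408, -0.1180, 0.1432, -0.9258, -0.1161, -0.3597]
V = J·q̇ = [-0.1780, -0.0862, -0.0547, 0.3196, -0.0691, -0.9726]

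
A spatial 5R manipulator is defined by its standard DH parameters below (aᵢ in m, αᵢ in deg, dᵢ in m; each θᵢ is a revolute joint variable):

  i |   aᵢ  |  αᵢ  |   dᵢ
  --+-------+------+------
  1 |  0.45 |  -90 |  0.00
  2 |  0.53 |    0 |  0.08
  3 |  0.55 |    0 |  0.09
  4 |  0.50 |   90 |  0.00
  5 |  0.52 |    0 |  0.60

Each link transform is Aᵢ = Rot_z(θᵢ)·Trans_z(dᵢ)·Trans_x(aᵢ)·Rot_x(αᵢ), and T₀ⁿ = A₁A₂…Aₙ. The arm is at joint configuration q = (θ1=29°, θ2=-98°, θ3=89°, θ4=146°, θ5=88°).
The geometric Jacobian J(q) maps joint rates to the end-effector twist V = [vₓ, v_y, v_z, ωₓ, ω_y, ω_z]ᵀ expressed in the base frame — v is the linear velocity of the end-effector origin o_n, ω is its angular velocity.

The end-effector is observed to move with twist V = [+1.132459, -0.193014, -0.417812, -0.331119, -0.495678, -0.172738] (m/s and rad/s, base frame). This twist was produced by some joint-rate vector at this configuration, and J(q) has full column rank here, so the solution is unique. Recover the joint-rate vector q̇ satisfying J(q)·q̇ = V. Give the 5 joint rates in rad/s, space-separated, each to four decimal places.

o_n = [0.4963, 1.0636, -0.1813]
J₁: ẑ×o_n = [-1.0636, 0.4963, 0.0000], ω = ẑ
J2: z=[-0.4848, 0.8746, 0.0000] o=[0.3936, 0.2182, 0.0000] → [-0.1586, -0.0879, -0.4997, -0.4848, 0.8746, 0.0000]
J3: z=[-0.4848, 0.8746, 0.0000] o=[0.2903, 0.2524, 0.5248] → [-0.6176, -0.3423, -0.5735, -0.4848, 0.8746, 0.0000]
J4: z=[-0.4848, 0.8746, 0.0000] o=[0.7218, 0.5945, 0.6109] → [-0.6929, -0.3841, -0.0302, -0.4848, 0.8746, 0.0000]
J5: z=[0.5965, 0.3306, -0.7314] o=[0.4019, 0.4172, 0.2699] → [0.3236, 0.2001, 0.3544, 0.5965, 0.3306, -0.7314]
q̇ = J⁺·V = [-0.7410, 0.8220, -0.4330, -0.6620, -0.7770]

-0.7410 0.8220 -0.4330 -0.6620 -0.7770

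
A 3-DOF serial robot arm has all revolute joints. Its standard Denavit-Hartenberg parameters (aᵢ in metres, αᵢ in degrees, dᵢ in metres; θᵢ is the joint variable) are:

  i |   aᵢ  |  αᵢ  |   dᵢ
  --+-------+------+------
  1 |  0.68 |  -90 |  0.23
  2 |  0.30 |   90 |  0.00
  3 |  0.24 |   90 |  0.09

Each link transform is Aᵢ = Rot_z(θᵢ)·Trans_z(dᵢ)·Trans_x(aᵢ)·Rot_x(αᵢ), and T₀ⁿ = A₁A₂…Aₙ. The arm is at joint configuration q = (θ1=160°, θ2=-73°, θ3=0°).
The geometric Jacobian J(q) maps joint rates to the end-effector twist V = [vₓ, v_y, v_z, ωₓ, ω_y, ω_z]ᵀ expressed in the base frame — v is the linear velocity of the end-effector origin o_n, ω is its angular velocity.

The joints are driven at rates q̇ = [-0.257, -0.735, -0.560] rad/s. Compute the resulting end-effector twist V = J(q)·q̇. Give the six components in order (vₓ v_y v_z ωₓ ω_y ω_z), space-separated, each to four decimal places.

0.4869 0.1714 0.0528 -0.2518 0.8738 -0.4207

o_n = [-0.7065, 0.2571, 0.7727]
J₁: ẑ×o_n = [-0.2571, -0.7065, 0.0000], ω = ẑ
J2: z=[-0.3420, -0.9397, 0.0000] o=[-0.6390, 0.2326, 0.2300] → [-0.5100, 0.1856, -0.0718, -0.3420, -0.9397, 0.0000]
J3: z=[0.8986, -0.3271, 0.2924] o=[-0.7214, 0.2626, 0.5169] → [-0.0821, -0.2255, 0.0000, 0.8986, -0.3271, 0.2924]
V = J·q̇ = [0.4869, 0.1714, 0.0528, -0.2518, 0.8738, -0.4207]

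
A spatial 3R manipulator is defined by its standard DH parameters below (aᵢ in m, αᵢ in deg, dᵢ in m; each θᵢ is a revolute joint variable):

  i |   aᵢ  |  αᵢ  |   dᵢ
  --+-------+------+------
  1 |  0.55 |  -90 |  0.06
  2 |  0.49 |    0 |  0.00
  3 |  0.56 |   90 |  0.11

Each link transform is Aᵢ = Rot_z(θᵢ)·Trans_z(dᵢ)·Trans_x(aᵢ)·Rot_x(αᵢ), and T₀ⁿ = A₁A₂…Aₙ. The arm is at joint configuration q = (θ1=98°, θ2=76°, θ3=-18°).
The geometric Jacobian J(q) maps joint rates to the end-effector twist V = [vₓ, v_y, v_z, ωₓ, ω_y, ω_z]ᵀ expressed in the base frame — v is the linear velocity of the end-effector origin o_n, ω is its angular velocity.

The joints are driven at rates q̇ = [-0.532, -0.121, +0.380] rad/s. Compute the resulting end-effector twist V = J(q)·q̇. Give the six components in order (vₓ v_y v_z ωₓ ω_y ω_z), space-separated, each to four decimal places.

o_n = [-0.2433, 0.9406, -0.8904]
J₁: ẑ×o_n = [-0.9406, -0.2433, 0.0000], ω = ẑ
J2: z=[-0.9903, -0.1392, 0.0000] o=[-0.0765, 0.5446, 0.0600] → [0.1323, -0.9411, -0.4153, -0.9903, -0.1392, 0.0000]
J3: z=[-0.9903, -0.1392, 0.0000] o=[-0.0930, 0.6620, -0.4154] → [0.0661, -0.4703, -0.2968, -0.9903, -0.1392, 0.0000]
V = J·q̇ = [0.5095, 0.0646, -0.0625, -0.2565, -0.0360, -0.5320]

0.5095 0.0646 -0.0625 -0.2565 -0.0360 -0.5320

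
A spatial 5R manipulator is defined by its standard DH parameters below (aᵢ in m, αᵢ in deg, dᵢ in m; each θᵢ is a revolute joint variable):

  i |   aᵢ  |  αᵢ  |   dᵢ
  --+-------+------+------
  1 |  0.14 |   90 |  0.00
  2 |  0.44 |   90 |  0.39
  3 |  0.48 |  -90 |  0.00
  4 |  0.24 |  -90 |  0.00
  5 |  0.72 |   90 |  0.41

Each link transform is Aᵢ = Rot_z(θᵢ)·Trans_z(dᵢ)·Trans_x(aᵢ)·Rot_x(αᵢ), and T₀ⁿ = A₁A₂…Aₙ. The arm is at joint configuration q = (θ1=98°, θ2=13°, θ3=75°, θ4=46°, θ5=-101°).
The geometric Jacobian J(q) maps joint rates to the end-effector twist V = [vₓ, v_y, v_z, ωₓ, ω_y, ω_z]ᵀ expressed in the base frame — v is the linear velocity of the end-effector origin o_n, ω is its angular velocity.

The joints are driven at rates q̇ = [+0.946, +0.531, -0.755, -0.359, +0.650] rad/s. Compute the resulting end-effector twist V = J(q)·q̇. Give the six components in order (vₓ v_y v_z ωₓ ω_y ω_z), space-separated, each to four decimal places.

o_n = [0.8282, 0.0028, 0.3098]
J₁: ẑ×o_n = [-0.0028, 0.8282, 0.0000], ω = ẑ
J2: z=[0.9903, 0.1392, 0.0000] o=[-0.0195, 0.1386, 0.0000] → [0.0431, -0.3068, -0.2525, 0.9903, 0.1392, 0.0000]
J3: z=[-0.0313, 0.2228, -0.9744] o=[0.3071, 0.6175, 0.0990] → [-0.5520, -0.5012, -0.0969, -0.0313, 0.2228, -0.9744]
J4: z=[0.3873, -0.8960, -0.2173] o=[0.7493, 0.8019, 0.1269] → [-0.3375, -0.0880, -0.2388, 0.3873, -0.8960, -0.2173]
J5: z=[-0.6411, -0.4311, 0.6350] o=[0.9084, 0.8275, 0.3048] → [0.5215, -0.0477, 0.4941, -0.6411, -0.4311, 0.6350]
V = J·q̇ = [0.8971, 0.9996, 0.3459, -0.0063, -0.0528, 2.1724]

0.8971 0.9996 0.3459 -0.0063 -0.0528 2.1724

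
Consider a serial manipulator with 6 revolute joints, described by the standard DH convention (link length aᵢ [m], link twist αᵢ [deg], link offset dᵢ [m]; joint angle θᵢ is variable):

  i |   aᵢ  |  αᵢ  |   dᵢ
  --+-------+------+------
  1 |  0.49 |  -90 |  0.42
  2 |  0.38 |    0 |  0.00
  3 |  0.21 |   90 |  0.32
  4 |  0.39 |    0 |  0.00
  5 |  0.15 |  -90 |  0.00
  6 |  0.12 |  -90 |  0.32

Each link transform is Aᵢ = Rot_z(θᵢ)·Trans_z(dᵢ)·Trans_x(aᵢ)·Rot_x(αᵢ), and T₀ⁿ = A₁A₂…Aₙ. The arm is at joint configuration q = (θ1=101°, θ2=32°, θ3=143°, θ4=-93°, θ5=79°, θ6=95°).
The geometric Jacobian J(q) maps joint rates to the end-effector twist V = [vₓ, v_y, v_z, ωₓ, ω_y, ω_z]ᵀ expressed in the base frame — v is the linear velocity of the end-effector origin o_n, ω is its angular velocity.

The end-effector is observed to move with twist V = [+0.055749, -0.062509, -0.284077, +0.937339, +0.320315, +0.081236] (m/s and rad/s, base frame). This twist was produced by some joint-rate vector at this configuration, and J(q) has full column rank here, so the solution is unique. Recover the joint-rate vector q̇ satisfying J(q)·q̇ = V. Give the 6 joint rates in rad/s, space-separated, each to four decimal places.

o_n = [-0.2800, 0.3541, 0.3026]
J₁: ẑ×o_n = [-0.3541, -0.2800, 0.0000], ω = ẑ
J2: z=[-0.9816, -0.1908, 0.0000] o=[-0.0935, 0.4810, 0.4200] → [0.0224, -0.1152, 0.0890, -0.9816, -0.1908, 0.0000]
J3: z=[-0.9816, -0.1908, 0.0000] o=[-0.1550, 0.7973, 0.2186] → [-0.0160, 0.0825, 0.4113, -0.9816, -0.1908, 0.0000]
J4: z=[-0.0166, 0.0856, -0.9962] o=[-0.4292, 0.5309, 0.2003] → [-0.1674, -0.1469, -0.0098, -0.0166, 0.0856, -0.9962]
J5: z=[-0.0166, 0.0856, -0.9962] o=[-0.0508, 0.6252, 0.2021] → [-0.2615, 0.2300, 0.0241, -0.0166, 0.0856, -0.9962]
J6: z=[-0.9065, -0.4217, -0.0211] o=[0.0125, 0.4898, 0.1894] → [-0.0506, 0.1088, -0.0003, -0.9065, -0.4217, -0.0211]
q̇ = J⁺·V = [-0.0290, 0.3990, -0.8000, -0.3420, 0.2440, -0.5980]

-0.0290 0.3990 -0.8000 -0.3420 0.2440 -0.5980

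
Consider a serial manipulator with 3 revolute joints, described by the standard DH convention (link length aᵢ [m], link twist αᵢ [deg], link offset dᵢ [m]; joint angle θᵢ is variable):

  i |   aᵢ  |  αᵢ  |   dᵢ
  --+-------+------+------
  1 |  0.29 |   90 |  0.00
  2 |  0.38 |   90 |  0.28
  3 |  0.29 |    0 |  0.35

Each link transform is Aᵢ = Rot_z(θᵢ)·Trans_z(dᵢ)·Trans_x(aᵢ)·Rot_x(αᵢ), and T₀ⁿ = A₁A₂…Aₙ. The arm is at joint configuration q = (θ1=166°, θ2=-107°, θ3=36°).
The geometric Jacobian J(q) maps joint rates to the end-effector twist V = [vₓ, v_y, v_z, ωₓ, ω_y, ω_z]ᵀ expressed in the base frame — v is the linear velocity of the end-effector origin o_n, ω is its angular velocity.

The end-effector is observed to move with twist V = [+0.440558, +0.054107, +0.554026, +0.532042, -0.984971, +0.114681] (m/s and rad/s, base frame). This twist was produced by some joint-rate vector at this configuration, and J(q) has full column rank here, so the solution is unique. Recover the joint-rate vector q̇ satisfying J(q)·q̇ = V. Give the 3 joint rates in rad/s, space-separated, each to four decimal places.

o_n = [0.3267, 0.3828, -0.4854]
J₁: ẑ×o_n = [-0.3828, 0.3267, 0.0000], ω = ẑ
J2: z=[0.2419, 0.9703, 0.0000] o=[-0.2814, 0.0702, 0.0000] → [-0.4710, 0.1174, -0.5144, 0.2419, 0.9703, 0.0000]
J3: z=[0.9279, -0.2314, 0.2924] o=[-0.1058, 0.3150, -0.3634] → [0.0084, 0.2397, 0.1630, 0.9279, -0.2314, 0.2924]
q̇ = J⁺·V = [-0.1160, -0.8270, 0.7890]

-0.1160 -0.8270 0.7890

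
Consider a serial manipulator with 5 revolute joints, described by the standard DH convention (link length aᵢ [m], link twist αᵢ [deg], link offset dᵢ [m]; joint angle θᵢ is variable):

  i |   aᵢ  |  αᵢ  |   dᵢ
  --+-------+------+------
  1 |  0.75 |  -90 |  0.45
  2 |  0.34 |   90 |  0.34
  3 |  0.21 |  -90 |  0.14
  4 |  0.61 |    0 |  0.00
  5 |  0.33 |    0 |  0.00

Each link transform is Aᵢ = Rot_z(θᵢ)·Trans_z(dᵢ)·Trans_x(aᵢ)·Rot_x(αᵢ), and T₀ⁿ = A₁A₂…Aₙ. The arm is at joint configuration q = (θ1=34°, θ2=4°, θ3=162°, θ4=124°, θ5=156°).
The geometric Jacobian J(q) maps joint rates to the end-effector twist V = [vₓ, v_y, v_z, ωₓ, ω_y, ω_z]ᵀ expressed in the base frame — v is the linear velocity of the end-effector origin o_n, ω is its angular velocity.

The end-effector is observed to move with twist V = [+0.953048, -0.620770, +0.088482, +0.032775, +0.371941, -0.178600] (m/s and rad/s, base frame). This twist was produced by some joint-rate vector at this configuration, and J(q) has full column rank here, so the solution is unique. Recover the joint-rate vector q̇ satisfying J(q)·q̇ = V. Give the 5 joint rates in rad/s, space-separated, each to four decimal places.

o_n = [0.7813, 0.9096, 0.3808]
J₁: ẑ×o_n = [-0.9096, 0.7813, 0.0000], ω = ẑ
J2: z=[-0.5592, 0.8290, 0.0000] o=[0.6218, 0.4194, 0.4500] → [-0.0574, -0.0387, -0.4064, -0.5592, 0.8290, 0.0000]
J3: z=[0.0578, 0.0390, 0.9976] o=[0.7128, 0.8909, 0.4263] → [-0.0204, 0.0709, -0.0016, 0.0578, 0.0390, 0.9976]
J4: z=[0.2763, -0.9608, 0.0216] o=[0.5195, 0.8388, 0.5799] → [0.1898, 0.0607, 0.2711, 0.2763, -0.9608, 0.0216]
J5: z=[0.2763, -0.9608, 0.0216] o=[0.8175, 0.9126, 0.0528] → [-0.3151, -0.0914, -0.0356, 0.2763, -0.9608, 0.0216]
q̇ = J⁺·V = [-0.9190, -0.2730, 0.7550, -0.1380, -0.4540]

-0.9190 -0.2730 0.7550 -0.1380 -0.4540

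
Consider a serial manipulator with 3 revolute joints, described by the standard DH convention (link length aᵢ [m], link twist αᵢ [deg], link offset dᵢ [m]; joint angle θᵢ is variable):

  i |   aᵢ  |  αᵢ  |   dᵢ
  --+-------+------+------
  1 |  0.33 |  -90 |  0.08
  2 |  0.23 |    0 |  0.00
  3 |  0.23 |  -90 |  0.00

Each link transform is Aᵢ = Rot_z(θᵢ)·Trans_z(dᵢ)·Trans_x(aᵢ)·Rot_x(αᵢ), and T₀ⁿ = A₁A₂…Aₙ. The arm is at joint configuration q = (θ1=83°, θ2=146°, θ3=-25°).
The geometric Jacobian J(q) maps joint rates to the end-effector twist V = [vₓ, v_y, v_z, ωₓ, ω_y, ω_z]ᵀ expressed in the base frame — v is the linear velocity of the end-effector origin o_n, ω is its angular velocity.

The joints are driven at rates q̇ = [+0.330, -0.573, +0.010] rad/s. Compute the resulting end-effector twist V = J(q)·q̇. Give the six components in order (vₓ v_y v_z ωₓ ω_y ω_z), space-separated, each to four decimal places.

o_n = [0.0025, 0.0207, -0.2458]
J₁: ẑ×o_n = [-0.0207, 0.0025, 0.0000], ω = ẑ
J2: z=[-0.9925, 0.1219, 0.0000] o=[0.0402, 0.3275, 0.0800] → [-0.0397, -0.3233, 0.3091, -0.9925, 0.1219, 0.0000]
J3: z=[-0.9925, 0.1219, 0.0000] o=[0.0170, 0.1383, -0.0486] → [-0.0240, -0.1957, 0.1185, -0.9925, 0.1219, 0.0000]
V = J·q̇ = [0.0157, 0.1842, -0.1760, 0.5588, -0.0686, 0.3300]

0.0157 0.1842 -0.1760 0.5588 -0.0686 0.3300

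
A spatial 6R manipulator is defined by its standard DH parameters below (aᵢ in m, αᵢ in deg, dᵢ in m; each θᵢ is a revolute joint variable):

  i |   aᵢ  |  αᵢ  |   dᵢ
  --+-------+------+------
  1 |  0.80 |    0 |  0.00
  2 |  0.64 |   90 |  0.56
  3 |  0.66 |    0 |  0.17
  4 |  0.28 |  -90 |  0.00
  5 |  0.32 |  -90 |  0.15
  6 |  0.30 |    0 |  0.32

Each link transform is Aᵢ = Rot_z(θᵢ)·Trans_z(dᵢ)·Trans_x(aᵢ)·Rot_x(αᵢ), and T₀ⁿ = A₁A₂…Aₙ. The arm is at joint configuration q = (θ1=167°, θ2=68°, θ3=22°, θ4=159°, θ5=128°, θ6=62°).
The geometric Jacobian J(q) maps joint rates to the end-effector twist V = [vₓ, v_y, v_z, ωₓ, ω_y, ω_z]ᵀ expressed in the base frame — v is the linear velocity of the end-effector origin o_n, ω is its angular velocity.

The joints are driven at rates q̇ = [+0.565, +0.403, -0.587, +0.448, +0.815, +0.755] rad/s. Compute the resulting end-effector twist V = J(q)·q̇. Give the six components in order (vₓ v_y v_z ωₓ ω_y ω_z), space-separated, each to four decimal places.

o_n = [-1.6463, -1.0513, 0.9266]
J₁: ẑ×o_n = [1.0513, -1.6463, 0.0000], ω = ẑ
J2: z=[0.0000, 0.0000, 1.0000] o=[-0.7795, 0.1800, 0.0000] → [1.2312, -0.8668, 0.0000, 0.0000, 0.0000, 1.0000]
J3: z=[-0.8192, 0.5736, 0.0000] o=[-1.1466, -0.3443, 0.5600] → [0.2103, 0.3003, 0.8658, -0.8192, 0.5736, 0.0000]
J4: z=[-0.8192, 0.5736, 0.0000] o=[-1.6368, -0.7481, 0.8072] → [0.0684, 0.0978, 0.2538, -0.8192, 0.5736, 0.0000]
J5: z=[-0.0100, -0.0143, -0.9998] o=[-1.4763, -0.5187, 0.8024] → [-0.5342, 0.1713, 0.0029, -0.0100, -0.0143, -0.9998]
J6: z=[-0.9562, -0.2923, 0.0138] o=[-1.3842, -0.8269, 0.6558] → [-0.0760, 0.2553, 0.1380, -0.9562, -0.2923, 0.0138]
V = J·q̇ = [0.5046, -1.0796, -0.2880, -0.6163, -0.3120, 0.1635]

0.5046 -1.0796 -0.2880 -0.6163 -0.3120 0.1635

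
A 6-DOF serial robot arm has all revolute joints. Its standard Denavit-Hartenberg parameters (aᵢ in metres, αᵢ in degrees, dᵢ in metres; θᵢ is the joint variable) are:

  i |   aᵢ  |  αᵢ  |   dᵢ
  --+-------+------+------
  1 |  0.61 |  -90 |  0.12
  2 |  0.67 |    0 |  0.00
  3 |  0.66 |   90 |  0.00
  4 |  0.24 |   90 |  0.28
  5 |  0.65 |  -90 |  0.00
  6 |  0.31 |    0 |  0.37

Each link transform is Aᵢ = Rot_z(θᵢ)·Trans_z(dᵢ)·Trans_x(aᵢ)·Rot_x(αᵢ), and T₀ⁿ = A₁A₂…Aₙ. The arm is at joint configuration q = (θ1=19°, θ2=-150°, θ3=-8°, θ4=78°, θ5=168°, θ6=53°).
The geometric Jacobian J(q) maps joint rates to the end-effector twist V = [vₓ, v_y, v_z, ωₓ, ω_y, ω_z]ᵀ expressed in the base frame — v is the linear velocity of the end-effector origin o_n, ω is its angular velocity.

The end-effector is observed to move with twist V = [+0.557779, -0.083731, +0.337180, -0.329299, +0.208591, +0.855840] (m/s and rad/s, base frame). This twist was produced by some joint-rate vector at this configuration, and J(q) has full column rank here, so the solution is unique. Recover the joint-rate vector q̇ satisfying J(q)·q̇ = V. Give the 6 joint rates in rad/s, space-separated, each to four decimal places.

0.9060 0.0010 0.3640 0.2140 0.2150 0.0780

o_n = [-0.0594, -0.6438, 0.4752]
J₁: ẑ×o_n = [0.6438, -0.0594, 0.0000], ω = ẑ
J2: z=[-0.3256, 0.9455, 0.0000] o=[0.5768, 0.1986, 0.1200] → [0.3358, 0.1156, 0.8758, -0.3256, 0.9455, 0.0000]
J3: z=[-0.3256, 0.9455, 0.0000] o=[0.0281, 0.0097, 0.4550] → [0.0191, 0.0066, 0.2956, -0.3256, 0.9455, 0.0000]
J4: z=[-0.3542, -0.1220, -0.9272] o=[-0.5505, -0.1895, 0.7022] → [-0.3935, -0.5357, 0.2208, -0.3542, -0.1220, -0.9272]
J5: z=[-0.7898, -0.4918, 0.3664] o=[-0.7698, -0.0168, 0.4613] → [0.2230, 0.2712, 0.8447, -0.7898, -0.4918, 0.3664]
J6: z=[0.4506, -0.0599, 0.8907] o=[-0.4993, -0.5814, 0.2865] → [0.0443, 0.3068, -0.0018, 0.4506, -0.0599, 0.8907]
q̇ = J⁺·V = [0.9060, 0.0010, 0.3640, 0.2140, 0.2150, 0.0780]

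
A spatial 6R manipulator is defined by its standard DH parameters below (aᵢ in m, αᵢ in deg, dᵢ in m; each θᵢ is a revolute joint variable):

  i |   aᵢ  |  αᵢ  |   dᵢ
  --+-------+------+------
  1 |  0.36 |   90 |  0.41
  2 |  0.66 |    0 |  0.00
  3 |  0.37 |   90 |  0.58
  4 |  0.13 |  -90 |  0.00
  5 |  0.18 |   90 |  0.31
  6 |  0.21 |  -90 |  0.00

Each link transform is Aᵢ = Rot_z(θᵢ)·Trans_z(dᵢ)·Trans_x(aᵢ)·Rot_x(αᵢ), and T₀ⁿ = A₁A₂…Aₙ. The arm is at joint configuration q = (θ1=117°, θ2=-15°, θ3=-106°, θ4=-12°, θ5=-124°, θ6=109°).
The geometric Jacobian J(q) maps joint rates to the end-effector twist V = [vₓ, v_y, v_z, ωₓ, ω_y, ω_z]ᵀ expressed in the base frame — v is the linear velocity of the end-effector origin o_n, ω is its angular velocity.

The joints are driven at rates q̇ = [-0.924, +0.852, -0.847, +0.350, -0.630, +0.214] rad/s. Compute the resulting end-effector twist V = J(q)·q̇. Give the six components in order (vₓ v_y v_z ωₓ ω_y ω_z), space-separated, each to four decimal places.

0.8753 -0.3003 0.6796 -0.4933 -0.2969 -0.5443

o_n = [0.6573, 1.0522, -0.1776]
J₁: ẑ×o_n = [-1.0522, 0.6573, 0.0000], ω = ẑ
J2: z=[0.8910, 0.4540, 0.0000] o=[-0.1634, 0.3208, 0.4100] → [-0.2668, 0.5236, 0.2791, 0.8910, 0.4540, 0.0000]
J3: z=[0.8910, 0.4540, 0.0000] o=[-0.4529, 0.8888, 0.2392] → [-0.1892, 0.3714, -0.3584, 0.8910, 0.4540, 0.0000]
J4: z=[0.3891, -0.7637, 0.5150] o=[0.1504, 0.9823, -0.0780] → [0.0401, 0.2998, 0.4144, 0.3891, -0.7637, 0.5150]
J5: z=[0.9202, 0.3487, -0.1782] o=[0.1561, 0.9117, -0.1870] → [0.0283, -0.0980, -0.0454, 0.9202, 0.3487, -0.1782]
J6: z=[-0.2536, 0.8775, 0.4071] o=[0.4950, 0.9605, -0.0810] → [-0.1221, 0.0416, -0.1657, -0.2536, 0.8775, 0.4071]
V = J·q̇ = [0.8753, -0.3003, 0.6796, -0.4933, -0.2969, -0.5443]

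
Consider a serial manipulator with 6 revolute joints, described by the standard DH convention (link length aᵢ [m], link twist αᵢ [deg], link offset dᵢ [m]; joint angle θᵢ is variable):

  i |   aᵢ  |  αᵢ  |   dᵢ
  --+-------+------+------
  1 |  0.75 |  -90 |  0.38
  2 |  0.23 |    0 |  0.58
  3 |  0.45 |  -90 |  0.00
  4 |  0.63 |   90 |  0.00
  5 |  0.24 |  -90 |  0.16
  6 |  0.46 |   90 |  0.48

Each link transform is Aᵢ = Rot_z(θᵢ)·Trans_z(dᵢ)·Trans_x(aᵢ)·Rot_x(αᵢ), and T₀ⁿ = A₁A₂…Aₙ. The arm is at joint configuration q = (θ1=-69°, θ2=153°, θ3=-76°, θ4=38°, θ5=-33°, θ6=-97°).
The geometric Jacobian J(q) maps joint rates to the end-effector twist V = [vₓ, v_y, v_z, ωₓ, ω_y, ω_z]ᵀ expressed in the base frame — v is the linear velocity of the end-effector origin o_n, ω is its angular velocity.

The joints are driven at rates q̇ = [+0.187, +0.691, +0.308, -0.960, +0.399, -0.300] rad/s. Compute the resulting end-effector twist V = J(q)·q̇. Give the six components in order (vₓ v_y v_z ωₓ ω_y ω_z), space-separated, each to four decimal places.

o_n = [0.6171, -0.4298, -1.4037]
J₁: ẑ×o_n = [0.4298, 0.6171, -0.0000], ω = ẑ
J2: z=[0.9336, 0.3584, 0.0000] o=[0.2688, -0.7002, 0.3800] → [-0.6392, 1.6652, 0.1276, 0.9336, 0.3584, 0.0000]
J3: z=[0.9336, 0.3584, 0.0000] o=[0.7368, -0.3010, 0.2756] → [-0.6018, 1.5677, -0.0774, 0.9336, 0.3584, 0.0000]
J4: z=[-0.3492, 0.9097, -0.2250] o=[0.7731, -0.3955, -0.1629] → [-1.1364, -0.3982, 0.1539, -0.3492, 0.9097, -0.2250]
J5: z=[0.7853, 0.1531, -0.5999] o=[0.4510, -0.6388, -0.6466] → [0.0094, 0.4949, 0.1387, 0.7853, 0.1531, -0.5999]
J6: z=[-0.5713, 0.5526, -0.6068] o=[0.5194, -0.8109, -0.8677] → [-0.0649, -0.3655, -0.2717, -0.5713, 0.5526, -0.6068]
V = J·q̇ = [0.5675, 2.4383, 0.0534, 1.7526, -0.6199, 0.3457]

0.5675 2.4383 0.0534 1.7526 -0.6199 0.3457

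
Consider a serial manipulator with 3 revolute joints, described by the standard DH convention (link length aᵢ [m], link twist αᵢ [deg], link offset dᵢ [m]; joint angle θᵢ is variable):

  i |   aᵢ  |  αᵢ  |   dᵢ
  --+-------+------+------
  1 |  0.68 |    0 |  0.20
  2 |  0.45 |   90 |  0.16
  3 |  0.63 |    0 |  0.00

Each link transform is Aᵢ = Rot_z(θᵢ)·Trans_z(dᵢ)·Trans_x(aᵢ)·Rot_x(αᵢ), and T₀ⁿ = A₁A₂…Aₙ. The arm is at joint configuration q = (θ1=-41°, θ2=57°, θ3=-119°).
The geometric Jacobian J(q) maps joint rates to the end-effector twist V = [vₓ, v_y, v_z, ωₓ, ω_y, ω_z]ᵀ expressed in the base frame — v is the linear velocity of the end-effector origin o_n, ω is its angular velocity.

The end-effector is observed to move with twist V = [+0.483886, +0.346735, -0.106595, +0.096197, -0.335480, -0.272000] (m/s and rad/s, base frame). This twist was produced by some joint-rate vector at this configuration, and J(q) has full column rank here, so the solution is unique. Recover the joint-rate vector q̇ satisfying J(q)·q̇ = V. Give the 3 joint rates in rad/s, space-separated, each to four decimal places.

o_n = [0.6522, -0.4063, -0.1910]
J₁: ẑ×o_n = [0.4063, 0.6522, -0.0000], ω = ẑ
J2: z=[0.0000, 0.0000, 1.0000] o=[0.5132, -0.4461, 0.2000] → [-0.0398, 0.1390, 0.0000, 0.0000, 0.0000, 1.0000]
J3: z=[0.2756, -0.9613, 0.0000] o=[0.9458, -0.3221, 0.3600] → [0.5297, 0.1519, -0.3054, 0.2756, -0.9613, 0.0000]
q̇ = J⁺·V = [0.6460, -0.9180, 0.3490]

0.6460 -0.9180 0.3490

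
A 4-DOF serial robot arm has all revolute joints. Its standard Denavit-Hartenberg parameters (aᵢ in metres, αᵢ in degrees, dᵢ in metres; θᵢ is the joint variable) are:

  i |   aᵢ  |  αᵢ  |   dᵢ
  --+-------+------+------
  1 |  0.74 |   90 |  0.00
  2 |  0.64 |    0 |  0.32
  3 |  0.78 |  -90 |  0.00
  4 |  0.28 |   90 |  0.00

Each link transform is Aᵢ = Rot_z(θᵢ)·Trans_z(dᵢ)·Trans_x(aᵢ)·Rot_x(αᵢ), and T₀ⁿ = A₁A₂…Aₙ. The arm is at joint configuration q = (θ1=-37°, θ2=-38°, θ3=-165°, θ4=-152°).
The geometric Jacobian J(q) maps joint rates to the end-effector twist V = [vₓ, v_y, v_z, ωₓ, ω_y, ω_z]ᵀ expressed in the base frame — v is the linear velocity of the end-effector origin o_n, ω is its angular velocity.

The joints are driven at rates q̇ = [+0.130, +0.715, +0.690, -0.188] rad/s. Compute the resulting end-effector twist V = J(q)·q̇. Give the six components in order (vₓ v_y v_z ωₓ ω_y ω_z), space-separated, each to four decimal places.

0.1434 0.0729 -0.3381 -0.7869 -1.1663 0.3031

o_n = [0.3304, -0.8143, -0.1859]
J₁: ẑ×o_n = [0.8143, 0.3304, -0.0000], ω = ẑ
J2: z=[-0.6018, -0.7986, 0.0000] o=[0.5910, -0.4453, 0.0000] → [0.1484, -0.1118, 0.0139, -0.6018, -0.7986, 0.0000]
J3: z=[-0.6018, -0.7986, 0.0000] o=[0.8012, -1.0044, -0.3940] → [-0.1663, 0.1253, -0.4904, -0.6018, -0.7986, 0.0000]
J4: z=[-0.3121, 0.2351, -0.9205] o=[0.2278, -0.5723, -0.0893] → [-0.2454, -0.1246, 0.0514, -0.3121, 0.2351, -0.9205]
V = J·q̇ = [0.1434, 0.0729, -0.3381, -0.7869, -1.1663, 0.3031]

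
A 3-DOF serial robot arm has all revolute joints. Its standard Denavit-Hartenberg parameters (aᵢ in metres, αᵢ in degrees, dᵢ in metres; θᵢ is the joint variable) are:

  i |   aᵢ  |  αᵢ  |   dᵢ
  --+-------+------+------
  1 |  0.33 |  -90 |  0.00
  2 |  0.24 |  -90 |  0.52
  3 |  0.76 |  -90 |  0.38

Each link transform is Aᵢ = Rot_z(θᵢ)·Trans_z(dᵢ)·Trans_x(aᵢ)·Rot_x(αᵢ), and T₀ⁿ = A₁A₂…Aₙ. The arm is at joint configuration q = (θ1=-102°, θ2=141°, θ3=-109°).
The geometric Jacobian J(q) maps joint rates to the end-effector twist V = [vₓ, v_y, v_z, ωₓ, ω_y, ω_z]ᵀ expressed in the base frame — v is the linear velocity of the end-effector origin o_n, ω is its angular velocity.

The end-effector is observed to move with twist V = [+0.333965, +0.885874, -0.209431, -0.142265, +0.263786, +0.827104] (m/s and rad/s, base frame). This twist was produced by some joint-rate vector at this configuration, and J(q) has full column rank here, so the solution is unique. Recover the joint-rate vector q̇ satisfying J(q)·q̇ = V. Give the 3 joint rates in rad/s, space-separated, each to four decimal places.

o_n = [1.1914, -0.3520, 0.3000]
J₁: ẑ×o_n = [0.3520, 1.1914, -0.0000], ω = ẑ
J2: z=[0.9781, -0.2079, 0.0000] o=[-0.0686, -0.3228, 0.0000] → [-0.0624, -0.2934, 0.2334, 0.9781, -0.2079, 0.0000]
J3: z=[0.1308, 0.6156, 0.7771] o=[0.4788, -0.2485, -0.1510] → [0.3581, 0.4948, -0.4522, 0.1308, 0.6156, 0.7771]
q̇ = J⁺·V = [0.5450, -0.1940, 0.3630]

0.5450 -0.1940 0.3630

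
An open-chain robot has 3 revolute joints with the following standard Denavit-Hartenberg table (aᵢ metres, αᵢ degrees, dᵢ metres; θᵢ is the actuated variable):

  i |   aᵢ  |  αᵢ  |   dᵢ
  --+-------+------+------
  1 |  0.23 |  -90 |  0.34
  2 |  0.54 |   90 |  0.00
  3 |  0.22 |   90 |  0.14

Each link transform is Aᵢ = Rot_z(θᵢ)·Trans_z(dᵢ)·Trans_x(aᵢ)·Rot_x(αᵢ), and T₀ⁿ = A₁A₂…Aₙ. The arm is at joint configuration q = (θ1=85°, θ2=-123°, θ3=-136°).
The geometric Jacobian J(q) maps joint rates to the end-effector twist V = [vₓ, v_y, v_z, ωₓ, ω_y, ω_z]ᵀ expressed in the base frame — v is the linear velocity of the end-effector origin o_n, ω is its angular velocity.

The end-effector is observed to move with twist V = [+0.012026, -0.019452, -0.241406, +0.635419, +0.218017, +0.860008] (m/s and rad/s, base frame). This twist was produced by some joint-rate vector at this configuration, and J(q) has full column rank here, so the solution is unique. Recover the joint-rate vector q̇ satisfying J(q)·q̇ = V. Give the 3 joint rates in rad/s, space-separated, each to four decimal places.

o_n = [0.1439, -0.1083, 0.5839]
J₁: ẑ×o_n = [0.1083, 0.1439, -0.0000], ω = ẑ
J2: z=[-0.9962, 0.0872, 0.0000] o=[0.0200, 0.2291, 0.3400] → [0.0213, 0.2430, 0.3253, -0.9962, 0.0872, 0.0000]
J3: z=[-0.0731, -0.8355, -0.5446] o=[-0.0056, -0.0639, 0.7929] → [0.1504, -0.0967, 0.1282, -0.0731, -0.8355, -0.5446]
q̇ = J⁺·V = [0.6830, -0.6140, -0.3250]

0.6830 -0.6140 -0.3250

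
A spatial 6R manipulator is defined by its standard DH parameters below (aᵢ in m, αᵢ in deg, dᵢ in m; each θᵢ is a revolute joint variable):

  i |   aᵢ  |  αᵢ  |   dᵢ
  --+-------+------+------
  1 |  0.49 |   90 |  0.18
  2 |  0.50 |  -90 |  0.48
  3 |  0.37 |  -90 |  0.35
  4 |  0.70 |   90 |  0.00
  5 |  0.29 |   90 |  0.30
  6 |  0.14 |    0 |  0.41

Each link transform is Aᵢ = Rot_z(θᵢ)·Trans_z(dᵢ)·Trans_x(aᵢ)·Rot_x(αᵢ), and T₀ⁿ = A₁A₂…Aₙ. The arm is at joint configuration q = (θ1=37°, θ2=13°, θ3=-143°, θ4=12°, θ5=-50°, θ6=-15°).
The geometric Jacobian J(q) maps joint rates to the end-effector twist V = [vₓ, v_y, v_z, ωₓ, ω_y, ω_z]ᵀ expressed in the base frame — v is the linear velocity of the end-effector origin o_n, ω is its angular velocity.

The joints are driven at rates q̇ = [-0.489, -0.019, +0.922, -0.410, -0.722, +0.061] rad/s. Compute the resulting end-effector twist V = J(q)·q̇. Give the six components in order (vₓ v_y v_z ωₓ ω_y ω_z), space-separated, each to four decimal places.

0.5317 -0.4863 0.5112 -0.4274 0.2985 -0.2949

o_n = [0.1481, -0.7062, 0.4794]
J₁: ẑ×o_n = [0.7062, 0.1481, -0.0000], ω = ẑ
J2: z=[0.6018, -0.7986, 0.0000] o=[0.3913, 0.2949, 0.1800] → [-0.2391, -0.1802, -0.7967, 0.6018, -0.7986, 0.0000]
J3: z=[-0.1797, -0.1354, 0.9744] o=[1.0693, 0.2047, 0.2925] → [0.8623, -0.8640, 0.0389, -0.1797, -0.1354, 0.9744]
J4: z=[0.9489, -0.2849, 0.1354] o=[0.9105, -0.1938, 0.5670] → [0.0943, -0.0200, -0.7035, 0.9489, -0.2849, 0.1354]
J5: z=[-0.2296, -0.3297, 0.9157] o=[0.7591, -0.8238, 0.3022] → [-0.1661, -0.5188, -0.2285, -0.2296, -0.3297, 0.9157]
J6: z=[-0.4443, 0.8726, 0.2028] o=[0.4391, -1.0272, 0.4763] → [-0.0624, -0.0576, 0.1113, -0.4443, 0.8726, 0.2028]
V = J·q̇ = [0.5317, -0.4863, 0.5112, -0.4274, 0.2985, -0.2949]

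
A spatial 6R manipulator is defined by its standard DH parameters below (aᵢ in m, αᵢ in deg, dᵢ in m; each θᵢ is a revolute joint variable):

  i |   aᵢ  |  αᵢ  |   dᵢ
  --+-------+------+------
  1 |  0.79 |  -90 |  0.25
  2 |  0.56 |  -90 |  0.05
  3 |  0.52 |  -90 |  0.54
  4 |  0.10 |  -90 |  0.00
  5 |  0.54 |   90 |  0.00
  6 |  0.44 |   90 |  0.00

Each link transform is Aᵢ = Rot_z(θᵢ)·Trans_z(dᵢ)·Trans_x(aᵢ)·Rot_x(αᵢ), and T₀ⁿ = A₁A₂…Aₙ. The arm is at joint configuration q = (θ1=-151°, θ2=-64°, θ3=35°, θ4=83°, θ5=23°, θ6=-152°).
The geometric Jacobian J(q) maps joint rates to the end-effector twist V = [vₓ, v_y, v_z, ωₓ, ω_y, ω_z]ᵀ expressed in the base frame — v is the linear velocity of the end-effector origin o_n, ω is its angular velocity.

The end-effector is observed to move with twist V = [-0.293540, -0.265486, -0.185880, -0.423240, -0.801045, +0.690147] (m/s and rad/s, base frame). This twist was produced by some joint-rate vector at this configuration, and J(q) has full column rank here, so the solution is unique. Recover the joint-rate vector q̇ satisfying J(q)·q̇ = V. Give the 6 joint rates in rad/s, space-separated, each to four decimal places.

0.4150 0.1250 0.6230 -0.8560 -0.2530 0.2390

o_n = [-1.5750, -0.4910, 1.1956]
J₁: ẑ×o_n = [0.4910, -1.5750, 0.0000], ω = ẑ
J2: z=[0.4848, -0.8746, 0.0000] o=[-0.6909, -0.3830, 0.2500] → [-0.8270, -0.4584, -0.8256, 0.4848, -0.8746, 0.0000]
J3: z=[-0.7861, -0.4357, -0.4384] o=[-0.8814, -0.5457, 0.7533] → [-0.1687, 0.6517, -0.3452, -0.7861, -0.4357, -0.4384]
J4: z=[-0.1772, 0.8383, -0.5155] o=[-1.6138, -0.6107, 0.8995] → [0.3099, 0.0324, -0.0538, -0.1772, 0.8383, -0.5155]
J5: z=[0.6835, -0.2720, -0.6773] o=[-1.5430, -0.5635, 0.9519] → [-0.0172, -0.1449, 0.0408, 0.6835, -0.2720, -0.6773]
J6: z=[0.1135, 0.9563, -0.2695] o=[-1.1537, -0.5055, 1.3216] → [-0.1166, 0.1278, 0.4045, 0.1135, 0.9563, -0.2695]
q̇ = J⁺·V = [0.4150, 0.1250, 0.6230, -0.8560, -0.2530, 0.2390]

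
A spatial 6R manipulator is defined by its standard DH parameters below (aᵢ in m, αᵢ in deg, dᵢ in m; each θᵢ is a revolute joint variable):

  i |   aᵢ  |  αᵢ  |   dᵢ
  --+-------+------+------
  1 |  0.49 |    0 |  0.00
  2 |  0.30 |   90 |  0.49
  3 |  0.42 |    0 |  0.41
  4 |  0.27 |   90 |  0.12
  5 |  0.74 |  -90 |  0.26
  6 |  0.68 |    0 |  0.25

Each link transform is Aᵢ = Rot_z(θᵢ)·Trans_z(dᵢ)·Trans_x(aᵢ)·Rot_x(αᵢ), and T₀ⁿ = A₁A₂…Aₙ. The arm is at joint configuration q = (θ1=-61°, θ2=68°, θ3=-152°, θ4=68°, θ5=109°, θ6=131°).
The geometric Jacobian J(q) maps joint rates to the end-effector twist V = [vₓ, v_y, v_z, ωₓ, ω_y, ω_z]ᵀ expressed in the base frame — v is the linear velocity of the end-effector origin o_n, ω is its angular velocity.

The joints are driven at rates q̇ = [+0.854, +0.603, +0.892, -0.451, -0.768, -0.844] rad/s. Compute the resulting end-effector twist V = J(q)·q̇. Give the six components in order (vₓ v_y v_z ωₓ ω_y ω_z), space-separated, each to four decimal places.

o_n = [0.4993, -1.1284, 0.3810]
J₁: ẑ×o_n = [1.1284, 0.4993, -0.0000], ω = ẑ
J2: z=[0.0000, 0.0000, 1.0000] o=[0.2376, -0.4286, 0.0000] → [0.6998, 0.2617, -0.0000, 0.0000, 0.0000, 1.0000]
J3: z=[0.1219, -0.9925, 0.0000] o=[0.5353, -0.3920, 0.4900] → [0.1082, 0.0133, -0.1255, 0.1219, -0.9925, 0.0000]
J4: z=[0.1219, -0.9925, 0.0000] o=[0.2172, -0.8441, 0.2928] → [-0.0875, -0.0107, 0.2453, 0.1219, -0.9925, 0.0000]
J5: z=[-0.9871, -0.1212, -0.1045] o=[0.2598, -0.9598, 0.0243] → [-0.0609, 0.3271, 0.1954, -0.9871, -0.1212, -0.1045]
J6: z=[-0.1378, 0.3111, 0.9403] o=[0.0635, -1.6889, 0.2367] → [-0.4822, 0.4297, -0.2128, -0.1378, 0.3111, 0.9403]
V = J·q̇ = [1.9753, -0.0129, -0.1931, 0.9281, -0.6072, 0.7436]

1.9753 -0.0129 -0.1931 0.9281 -0.6072 0.7436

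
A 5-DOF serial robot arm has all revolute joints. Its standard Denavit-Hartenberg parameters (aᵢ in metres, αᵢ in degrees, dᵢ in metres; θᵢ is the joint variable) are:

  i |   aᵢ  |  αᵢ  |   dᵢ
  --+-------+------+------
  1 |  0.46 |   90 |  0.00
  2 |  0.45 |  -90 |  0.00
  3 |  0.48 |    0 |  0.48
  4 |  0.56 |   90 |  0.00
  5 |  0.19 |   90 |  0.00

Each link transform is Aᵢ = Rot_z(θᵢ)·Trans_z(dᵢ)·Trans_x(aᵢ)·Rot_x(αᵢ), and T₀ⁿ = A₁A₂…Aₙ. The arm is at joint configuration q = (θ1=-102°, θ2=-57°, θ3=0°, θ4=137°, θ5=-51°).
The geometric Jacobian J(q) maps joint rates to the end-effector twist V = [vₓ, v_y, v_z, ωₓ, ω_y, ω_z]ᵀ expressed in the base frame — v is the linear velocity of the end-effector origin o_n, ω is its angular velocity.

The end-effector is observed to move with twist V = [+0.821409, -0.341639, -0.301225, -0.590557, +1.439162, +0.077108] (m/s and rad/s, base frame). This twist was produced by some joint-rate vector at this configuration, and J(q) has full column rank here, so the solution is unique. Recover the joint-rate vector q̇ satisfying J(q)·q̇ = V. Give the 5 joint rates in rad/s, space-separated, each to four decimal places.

0.5570 0.5580 -0.6040 -0.7350 -0.4360

o_n = [0.2507, -1.0496, -0.1821]
J₁: ẑ×o_n = [1.0496, 0.2507, -0.0000], ω = ẑ
J2: z=[-0.9781, 0.2079, 0.0000] o=[-0.0956, -0.4499, 0.0000] → [-0.0379, -0.1782, 0.5146, -0.9781, 0.2079, 0.0000]
J3: z=[-0.1744, -0.8203, 0.5446] o=[-0.1466, -0.6897, -0.3774] → [0.0358, 0.2504, 0.3887, -0.1744, -0.8203, 0.5446]
J4: z=[-0.1744, -0.8203, 0.5446] o=[-0.2846, -1.3392, -0.5185] → [-0.4337, 0.3502, 0.3887, -0.1744, -0.8203, 0.5446]
J5: z=[0.6381, -0.5154, -0.5720] o=[0.1353, -1.2004, -0.1751] → [0.0899, -0.0615, 0.1557, 0.6381, -0.5154, -0.5720]
q̇ = J⁺·V = [0.5570, 0.5580, -0.6040, -0.7350, -0.4360]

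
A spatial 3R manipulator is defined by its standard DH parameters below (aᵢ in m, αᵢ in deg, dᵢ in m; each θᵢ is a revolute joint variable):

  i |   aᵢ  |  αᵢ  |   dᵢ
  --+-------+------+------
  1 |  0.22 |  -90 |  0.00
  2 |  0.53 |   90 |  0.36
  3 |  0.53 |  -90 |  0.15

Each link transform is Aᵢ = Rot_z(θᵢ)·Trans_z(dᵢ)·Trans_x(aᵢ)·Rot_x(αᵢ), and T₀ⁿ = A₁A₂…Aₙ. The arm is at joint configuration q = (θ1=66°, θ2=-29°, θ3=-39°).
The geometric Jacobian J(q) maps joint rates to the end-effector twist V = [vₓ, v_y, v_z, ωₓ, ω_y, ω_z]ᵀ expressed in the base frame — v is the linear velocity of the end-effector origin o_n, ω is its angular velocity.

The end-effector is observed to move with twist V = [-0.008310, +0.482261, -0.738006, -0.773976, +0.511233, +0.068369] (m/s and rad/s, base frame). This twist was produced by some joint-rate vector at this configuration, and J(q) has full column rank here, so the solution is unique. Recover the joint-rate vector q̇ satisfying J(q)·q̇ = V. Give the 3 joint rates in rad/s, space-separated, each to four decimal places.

o_n = [0.3708, 0.8979, 0.5878]
J₁: ẑ×o_n = [-0.8979, 0.3708, 0.0000], ω = ẑ
J2: z=[-0.9135, 0.4067, 0.0000] o=[0.0895, 0.2010, 0.0000] → [0.2391, 0.5370, -0.7511, -0.9135, 0.4067, 0.0000]
J3: z=[-0.1972, -0.4429, 0.8746] o=[-0.0509, 0.7709, 0.2569] → [-0.2576, 0.4340, 0.1617, -0.1972, -0.4429, 0.8746]
q̇ = J⁺·V = [0.3430, 0.9150, -0.3140]

0.3430 0.9150 -0.3140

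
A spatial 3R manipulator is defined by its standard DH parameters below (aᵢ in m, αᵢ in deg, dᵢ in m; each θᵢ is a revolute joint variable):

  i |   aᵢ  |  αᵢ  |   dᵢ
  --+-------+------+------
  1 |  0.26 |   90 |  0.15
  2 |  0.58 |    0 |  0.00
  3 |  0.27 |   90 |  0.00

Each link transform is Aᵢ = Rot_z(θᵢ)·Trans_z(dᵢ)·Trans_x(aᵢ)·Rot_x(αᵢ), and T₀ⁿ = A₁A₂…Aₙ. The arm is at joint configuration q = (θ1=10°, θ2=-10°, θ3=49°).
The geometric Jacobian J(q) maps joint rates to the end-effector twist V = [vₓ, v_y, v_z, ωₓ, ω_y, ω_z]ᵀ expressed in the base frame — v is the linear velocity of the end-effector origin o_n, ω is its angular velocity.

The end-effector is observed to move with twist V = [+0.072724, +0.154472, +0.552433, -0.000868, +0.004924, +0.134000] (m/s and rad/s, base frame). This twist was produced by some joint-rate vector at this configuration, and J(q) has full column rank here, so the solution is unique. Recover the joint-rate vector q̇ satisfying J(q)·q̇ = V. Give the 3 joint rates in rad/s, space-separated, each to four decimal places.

o_n = [1.0252, 0.1808, 0.2192]
J₁: ẑ×o_n = [-0.1808, 1.0252, 0.0000], ω = ẑ
J2: z=[0.1736, -0.9848, 0.0000] o=[0.2561, 0.0451, 0.1500] → [-0.0681, -0.0120, 0.7810, 0.1736, -0.9848, 0.0000]
J3: z=[0.1736, -0.9848, 0.0000] o=[0.8186, 0.1443, 0.0493] → [-0.1673, -0.0295, 0.2098, 0.1736, -0.9848, 0.0000]
q̇ = J⁺·V = [0.1340, 0.9690, -0.9740]

0.1340 0.9690 -0.9740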